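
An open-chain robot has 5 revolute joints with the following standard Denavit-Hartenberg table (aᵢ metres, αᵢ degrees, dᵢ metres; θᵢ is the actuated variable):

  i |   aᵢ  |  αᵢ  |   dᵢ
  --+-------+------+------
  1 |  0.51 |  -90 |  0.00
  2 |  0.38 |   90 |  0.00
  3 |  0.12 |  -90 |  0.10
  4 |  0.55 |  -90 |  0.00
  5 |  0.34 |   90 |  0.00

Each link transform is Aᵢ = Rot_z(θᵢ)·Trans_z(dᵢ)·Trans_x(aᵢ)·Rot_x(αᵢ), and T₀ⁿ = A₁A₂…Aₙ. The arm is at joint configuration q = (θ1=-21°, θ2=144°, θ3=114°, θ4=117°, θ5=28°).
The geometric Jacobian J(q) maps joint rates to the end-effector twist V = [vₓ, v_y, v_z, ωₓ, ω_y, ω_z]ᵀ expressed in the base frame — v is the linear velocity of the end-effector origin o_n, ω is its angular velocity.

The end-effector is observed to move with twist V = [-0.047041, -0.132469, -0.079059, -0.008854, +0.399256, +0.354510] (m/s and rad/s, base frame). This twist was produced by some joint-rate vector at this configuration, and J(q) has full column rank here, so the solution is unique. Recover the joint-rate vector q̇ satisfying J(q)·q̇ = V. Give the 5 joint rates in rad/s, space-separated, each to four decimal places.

-0.6460 -0.3370 -0.4730 0.1380 -0.9370

o_n = [-0.4274, -0.0267, 0.1593]
J₁: ẑ×o_n = [0.0267, -0.4274, 0.0000], ω = ẑ
J2: z=[0.3584, 0.9336, 0.0000] o=[0.4761, -0.1828, 0.0000] → [0.1487, -0.0571, 0.8994, 0.3584, 0.9336, 0.0000]
J3: z=[0.5487, -0.2106, -0.8090] o=[0.1891, -0.0726, -0.2234] → [-0.0435, 0.2888, -0.1047, 0.5487, -0.2106, -0.8090]
J4: z=[0.5442, -0.6446, 0.5370] o=[0.3201, -0.0055, -0.2756] → [-0.2689, -0.6381, -0.4934, 0.5442, -0.6446, 0.5370]
J5: z=[-0.3163, -0.7505, -0.5803] o=[-0.1072, -0.0858, 0.0612] → [-0.0393, 0.2168, -0.2589, -0.3163, -0.7505, -0.5803]
q̇ = J⁺·V = [-0.6460, -0.3370, -0.4730, 0.1380, -0.9370]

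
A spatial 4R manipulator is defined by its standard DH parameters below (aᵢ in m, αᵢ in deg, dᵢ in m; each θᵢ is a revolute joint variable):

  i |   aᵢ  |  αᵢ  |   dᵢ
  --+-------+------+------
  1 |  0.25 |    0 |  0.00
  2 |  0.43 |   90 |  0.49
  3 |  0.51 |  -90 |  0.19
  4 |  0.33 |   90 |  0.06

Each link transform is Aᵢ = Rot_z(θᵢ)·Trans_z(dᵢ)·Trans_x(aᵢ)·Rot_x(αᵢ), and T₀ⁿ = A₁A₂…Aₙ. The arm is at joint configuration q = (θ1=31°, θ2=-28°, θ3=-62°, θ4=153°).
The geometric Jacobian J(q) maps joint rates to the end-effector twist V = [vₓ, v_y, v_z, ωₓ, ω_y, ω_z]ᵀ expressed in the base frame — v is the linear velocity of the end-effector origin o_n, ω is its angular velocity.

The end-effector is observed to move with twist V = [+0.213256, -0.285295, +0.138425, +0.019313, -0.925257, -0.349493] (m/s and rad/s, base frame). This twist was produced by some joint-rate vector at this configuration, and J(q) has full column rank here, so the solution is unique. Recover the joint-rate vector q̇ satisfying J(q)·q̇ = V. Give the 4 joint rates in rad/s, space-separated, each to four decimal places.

o_n = [0.8000, 0.1192, 0.3275]
J₁: ẑ×o_n = [-0.1192, 0.8000, 0.0000], ω = ẑ
J2: z=[0.0000, 0.0000, 1.0000] o=[0.2143, 0.1288, 0.0000] → [0.0095, 0.5857, -0.0000, 0.0000, 0.0000, 1.0000]
J3: z=[0.0523, -0.9986, 0.0000] o=[0.6437, 0.1513, 0.4900] → [0.1623, 0.0085, 0.1544, 0.0523, -0.9986, 0.0000]
J4: z=[0.8817, 0.0462, 0.4695] o=[0.8927, -0.0259, 0.0397] → [-0.0548, -0.2973, 0.1323, 0.8817, 0.0462, 0.4695]
q̇ = J⁺·V = [-0.5010, 0.1670, 0.9250, -0.0330]

-0.5010 0.1670 0.9250 -0.0330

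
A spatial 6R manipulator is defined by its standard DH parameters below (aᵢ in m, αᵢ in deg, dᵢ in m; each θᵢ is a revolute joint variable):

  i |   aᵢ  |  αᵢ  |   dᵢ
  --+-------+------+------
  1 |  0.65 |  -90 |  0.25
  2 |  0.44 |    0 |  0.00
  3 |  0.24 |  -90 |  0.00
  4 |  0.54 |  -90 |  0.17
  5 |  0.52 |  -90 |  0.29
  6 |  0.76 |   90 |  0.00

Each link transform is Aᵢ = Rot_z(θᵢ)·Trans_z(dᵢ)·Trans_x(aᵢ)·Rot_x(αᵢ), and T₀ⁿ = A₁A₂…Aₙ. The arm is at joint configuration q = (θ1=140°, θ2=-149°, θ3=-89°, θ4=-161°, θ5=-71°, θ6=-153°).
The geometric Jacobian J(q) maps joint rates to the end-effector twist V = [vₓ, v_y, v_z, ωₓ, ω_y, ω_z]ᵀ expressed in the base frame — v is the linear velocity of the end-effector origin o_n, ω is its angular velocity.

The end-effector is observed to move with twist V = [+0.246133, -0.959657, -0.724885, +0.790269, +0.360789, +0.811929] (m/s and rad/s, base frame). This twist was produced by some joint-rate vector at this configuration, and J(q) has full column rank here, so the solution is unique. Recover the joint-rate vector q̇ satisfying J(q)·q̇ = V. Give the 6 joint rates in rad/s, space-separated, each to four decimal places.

o_n = [-0.6896, -0.4129, 0.5011]
J₁: ẑ×o_n = [0.4129, -0.6896, 0.0000], ω = ẑ
J2: z=[-0.6428, -0.7660, 0.0000] o=[-0.4979, 0.4178, 0.2500] → [-0.1923, 0.1614, 0.3871, -0.6428, -0.7660, 0.0000]
J3: z=[-0.6428, -0.7660, 0.0000] o=[-0.2090, 0.1754, 0.4766] → [-0.0187, 0.0157, 0.0100, -0.6428, -0.7660, 0.0000]
J4: z=[0.6496, -0.5451, 0.5299] o=[-0.1116, 0.0936, 0.2731] → [0.1441, -0.4544, -0.6442, 0.6496, -0.5451, 0.5299]
J5: z=[-0.4756, -0.8352, -0.2761] o=[-0.3214, 0.0402, 0.7962] → [0.1214, -0.0387, -0.0920, -0.4756, -0.8352, -0.2761]
J6: z=[-0.7723, 0.2462, 0.5856] o=[-0.2403, -0.4577, 1.1124] → [-0.1768, -0.7352, 0.0760, -0.7723, 0.2462, 0.5856]
q̇ = J⁺·V = [0.1650, -0.5150, -0.7000, 0.8220, 0.2930, 0.4990]

0.1650 -0.5150 -0.7000 0.8220 0.2930 0.4990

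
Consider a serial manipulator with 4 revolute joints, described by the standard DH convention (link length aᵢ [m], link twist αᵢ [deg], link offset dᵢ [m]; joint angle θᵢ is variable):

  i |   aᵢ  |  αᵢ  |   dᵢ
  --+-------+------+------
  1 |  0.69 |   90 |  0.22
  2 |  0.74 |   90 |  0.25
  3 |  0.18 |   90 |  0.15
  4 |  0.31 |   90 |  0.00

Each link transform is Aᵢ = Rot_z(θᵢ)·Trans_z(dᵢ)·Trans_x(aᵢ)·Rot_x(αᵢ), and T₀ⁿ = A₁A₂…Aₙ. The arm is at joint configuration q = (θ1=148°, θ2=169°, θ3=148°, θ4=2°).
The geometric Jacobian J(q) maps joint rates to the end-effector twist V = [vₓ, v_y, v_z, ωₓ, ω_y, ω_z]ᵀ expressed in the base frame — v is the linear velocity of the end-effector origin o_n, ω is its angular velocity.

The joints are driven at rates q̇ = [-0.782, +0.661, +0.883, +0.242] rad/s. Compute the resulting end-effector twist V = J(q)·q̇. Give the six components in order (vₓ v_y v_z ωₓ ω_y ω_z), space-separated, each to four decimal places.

0.2316 -0.2081 -0.1601 0.4229 0.7572 0.1092

o_n = [-0.0709, 0.6452, 0.4398]
J₁: ẑ×o_n = [-0.6452, -0.0709, 0.0000], ω = ẑ
J2: z=[0.5299, 0.8480, 0.0000] o=[-0.5852, 0.3656, 0.2200] → [0.1864, -0.1165, -0.2880, 0.5299, 0.8480, 0.0000]
J3: z=[-0.1618, 0.1011, 0.9816] o=[0.1634, 0.1927, 0.3612] → [-0.4362, -0.2172, -0.0495, -0.1618, 0.1011, 0.9816]
J4: z=[0.8905, 0.4435, 0.1011] o=[0.0626, 0.3682, 0.4793] → [-0.0455, 0.0217, 0.3059, 0.8905, 0.4435, 0.1011]
V = J·q̇ = [0.2316, -0.2081, -0.1601, 0.4229, 0.7572, 0.1092]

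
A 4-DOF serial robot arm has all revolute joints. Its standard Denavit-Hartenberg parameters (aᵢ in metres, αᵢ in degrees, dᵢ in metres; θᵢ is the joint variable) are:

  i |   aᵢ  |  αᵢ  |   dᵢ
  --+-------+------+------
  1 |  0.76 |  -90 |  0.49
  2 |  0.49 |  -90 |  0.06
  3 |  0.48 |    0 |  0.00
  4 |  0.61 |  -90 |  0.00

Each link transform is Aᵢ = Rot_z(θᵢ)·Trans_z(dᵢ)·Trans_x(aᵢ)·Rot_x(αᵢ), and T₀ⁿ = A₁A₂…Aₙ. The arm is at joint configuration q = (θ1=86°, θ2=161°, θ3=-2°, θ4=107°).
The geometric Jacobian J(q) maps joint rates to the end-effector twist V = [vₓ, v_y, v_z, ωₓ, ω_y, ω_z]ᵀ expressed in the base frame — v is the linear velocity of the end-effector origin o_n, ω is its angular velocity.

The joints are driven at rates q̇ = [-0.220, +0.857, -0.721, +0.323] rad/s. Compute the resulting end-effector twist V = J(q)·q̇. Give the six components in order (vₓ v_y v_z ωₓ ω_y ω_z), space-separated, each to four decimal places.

o_n = [0.5107, -0.0433, 0.2257]
J₁: ẑ×o_n = [0.0433, 0.5107, -0.0000], ω = ẑ
J2: z=[-0.9976, 0.0698, 0.0000] o=[0.0530, 0.7581, 0.4900] → [-0.0184, -0.2637, 0.7676, -0.9976, 0.0698, 0.0000]
J3: z=[-0.0227, -0.3248, 0.9455] o=[-0.0392, 0.3002, 0.3305] → [0.3588, 0.5175, 0.1864, -0.0227, -0.3248, 0.9455]
J4: z=[-0.0227, -0.3248, 0.9455] o=[-0.0875, -0.1511, 0.1743] → [-0.1186, 0.5668, 0.1918, -0.0227, -0.3248, 0.9455]
V = J·q̇ = [-0.3223, -0.5284, 0.5854, -0.8459, 0.1890, -0.5963]

-0.3223 -0.5284 0.5854 -0.8459 0.1890 -0.5963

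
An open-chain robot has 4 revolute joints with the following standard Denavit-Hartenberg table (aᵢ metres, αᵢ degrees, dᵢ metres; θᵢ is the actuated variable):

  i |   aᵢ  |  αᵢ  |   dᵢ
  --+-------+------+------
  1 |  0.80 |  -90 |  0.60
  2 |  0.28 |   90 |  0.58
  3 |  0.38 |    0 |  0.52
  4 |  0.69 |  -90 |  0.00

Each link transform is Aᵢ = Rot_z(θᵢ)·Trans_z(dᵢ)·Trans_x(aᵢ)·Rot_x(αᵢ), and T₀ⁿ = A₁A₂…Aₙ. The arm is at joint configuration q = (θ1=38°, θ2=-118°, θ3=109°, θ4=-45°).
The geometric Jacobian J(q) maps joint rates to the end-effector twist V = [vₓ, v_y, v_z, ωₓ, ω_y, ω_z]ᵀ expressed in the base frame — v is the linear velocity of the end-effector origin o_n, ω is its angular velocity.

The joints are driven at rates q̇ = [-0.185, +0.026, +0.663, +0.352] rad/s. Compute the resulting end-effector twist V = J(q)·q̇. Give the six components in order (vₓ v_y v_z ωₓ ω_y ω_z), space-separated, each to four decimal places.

0.4274 0.5900 -0.7486 -0.7222 -0.5313 -0.6615

o_n = [-0.8612, 1.3061, 0.7609]
J₁: ẑ×o_n = [-1.3061, -0.8612, 0.0000], ω = ẑ
J2: z=[-0.6157, 0.7880, 0.0000] o=[0.6304, 0.4925, 0.6000] → [0.1268, 0.0991, 0.6745, -0.6157, 0.7880, 0.0000]
J3: z=[-0.6958, -0.5436, -0.4695] o=[0.1697, 0.8686, 0.8472] → [0.2523, 0.4240, -0.8648, -0.6958, -0.5436, -0.4695]
J4: z=[-0.6958, -0.5436, -0.4695] o=[-0.3675, 0.9049, 0.4939] → [0.0432, 0.4176, -0.5476, -0.6958, -0.5436, -0.4695]
V = J·q̇ = [0.4274, 0.5900, -0.7486, -0.7222, -0.5313, -0.6615]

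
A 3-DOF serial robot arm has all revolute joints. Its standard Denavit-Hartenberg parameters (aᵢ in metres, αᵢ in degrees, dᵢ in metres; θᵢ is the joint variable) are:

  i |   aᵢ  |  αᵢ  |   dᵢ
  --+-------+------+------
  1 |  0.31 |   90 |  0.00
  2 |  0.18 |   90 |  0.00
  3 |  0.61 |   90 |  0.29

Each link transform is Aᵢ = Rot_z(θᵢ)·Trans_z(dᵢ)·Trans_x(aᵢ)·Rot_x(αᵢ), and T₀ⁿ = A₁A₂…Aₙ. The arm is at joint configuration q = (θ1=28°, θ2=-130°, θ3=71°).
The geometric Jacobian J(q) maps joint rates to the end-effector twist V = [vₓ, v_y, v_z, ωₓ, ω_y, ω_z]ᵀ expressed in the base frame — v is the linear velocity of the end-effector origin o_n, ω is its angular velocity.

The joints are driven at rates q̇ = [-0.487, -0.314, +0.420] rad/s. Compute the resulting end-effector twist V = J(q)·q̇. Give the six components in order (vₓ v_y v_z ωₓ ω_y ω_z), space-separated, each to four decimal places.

o_n = [0.1335, -0.5823, -0.1036]
J₁: ẑ×o_n = [0.5823, 0.1335, -0.0000], ω = ẑ
J2: z=[0.4695, -0.8829, 0.0000] o=[0.2737, 0.1455, 0.0000] → [0.0915, 0.0486, -0.4655, 0.4695, -0.8829, 0.0000]
J3: z=[-0.6764, -0.3596, 0.6428] o=[0.1716, 0.0912, -0.1379] → [0.4206, -0.0013, 0.4418, -0.6764, -0.3596, 0.6428]
V = J·q̇ = [-0.1356, -0.0808, 0.3317, -0.4315, 0.1262, -0.2170]

-0.1356 -0.0808 0.3317 -0.4315 0.1262 -0.2170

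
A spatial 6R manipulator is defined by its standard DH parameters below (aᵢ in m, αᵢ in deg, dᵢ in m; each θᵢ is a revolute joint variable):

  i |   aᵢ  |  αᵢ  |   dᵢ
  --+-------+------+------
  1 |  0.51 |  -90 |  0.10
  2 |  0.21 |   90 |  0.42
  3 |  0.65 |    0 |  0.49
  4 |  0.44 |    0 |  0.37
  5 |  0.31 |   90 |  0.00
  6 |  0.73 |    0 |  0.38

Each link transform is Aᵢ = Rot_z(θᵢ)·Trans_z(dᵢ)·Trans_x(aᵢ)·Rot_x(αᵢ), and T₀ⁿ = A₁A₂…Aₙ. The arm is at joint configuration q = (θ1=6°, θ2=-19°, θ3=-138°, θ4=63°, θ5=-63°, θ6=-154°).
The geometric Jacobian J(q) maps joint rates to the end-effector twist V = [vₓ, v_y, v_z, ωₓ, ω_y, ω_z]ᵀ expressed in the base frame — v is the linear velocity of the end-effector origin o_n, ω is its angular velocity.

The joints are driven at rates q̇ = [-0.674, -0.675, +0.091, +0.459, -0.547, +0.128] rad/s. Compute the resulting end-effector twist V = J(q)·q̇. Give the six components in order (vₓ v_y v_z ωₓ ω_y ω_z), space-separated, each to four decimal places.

o_n = [0.1777, 0.0931, 0.5597]
J₁: ẑ×o_n = [-0.0931, 0.1777, 0.0000], ω = ẑ
J2: z=[-0.1045, 0.9945, 0.0000] o=[0.5072, 0.0533, 0.1000] → [0.4572, 0.0481, 0.3235, -0.1045, 0.9945, 0.0000]
J3: z=[-0.3238, -0.0340, 0.9455] o=[0.6608, 0.4918, 0.1684] → [0.3636, -0.3300, 0.1126, -0.3238, -0.0340, 0.9455]
J4: z=[-0.3238, -0.0340, 0.9455] o=[0.0934, -0.0052, 0.4744] → [-0.0959, 0.1074, -0.0290, -0.3238, -0.0340, 0.9455]
J5: z=[-0.3238, -0.0340, 0.9455] o=[0.1251, -0.4292, 0.8613] → [-0.4836, -0.0479, -0.1673, -0.3238, -0.0340, 0.9455]
J6: z=[-0.7069, 0.6729, -0.2178] o=[-0.0699, -0.6583, 0.7863] → [0.0112, -0.2141, -0.6978, -0.7069, 0.6729, -0.2178]
V = J·q̇ = [0.0092, -0.1342, -0.2192, -0.0209, -0.5853, -0.6990]

0.0092 -0.1342 -0.2192 -0.0209 -0.5853 -0.6990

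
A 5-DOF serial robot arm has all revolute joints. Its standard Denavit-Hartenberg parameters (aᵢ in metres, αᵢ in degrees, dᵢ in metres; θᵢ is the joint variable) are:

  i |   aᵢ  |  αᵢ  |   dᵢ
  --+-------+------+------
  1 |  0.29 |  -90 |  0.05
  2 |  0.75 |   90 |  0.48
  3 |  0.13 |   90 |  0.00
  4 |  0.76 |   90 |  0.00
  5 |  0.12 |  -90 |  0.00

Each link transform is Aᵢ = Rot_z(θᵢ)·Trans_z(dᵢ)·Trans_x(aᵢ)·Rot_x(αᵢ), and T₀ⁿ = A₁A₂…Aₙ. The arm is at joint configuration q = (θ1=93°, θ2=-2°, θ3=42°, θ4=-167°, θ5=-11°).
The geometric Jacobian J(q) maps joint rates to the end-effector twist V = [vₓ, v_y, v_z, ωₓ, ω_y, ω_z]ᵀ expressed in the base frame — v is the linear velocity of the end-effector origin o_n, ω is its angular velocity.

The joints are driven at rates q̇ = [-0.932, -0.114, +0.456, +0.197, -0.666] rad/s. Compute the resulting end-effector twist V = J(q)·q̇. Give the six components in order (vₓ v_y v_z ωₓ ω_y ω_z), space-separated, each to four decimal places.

o_n = [-0.0375, 0.4912, -0.1405]
J₁: ẑ×o_n = [-0.4912, -0.0375, 0.0000], ω = ẑ
J2: z=[-0.9986, -0.0523, 0.0000] o=[-0.0152, 0.2896, 0.0500] → [0.0100, -0.1903, -0.2024, -0.9986, -0.0523, 0.0000]
J3: z=[0.0018, -0.0349, 0.9994] o=[-0.5337, 1.0130, 0.0762] → [0.5291, 0.4964, 0.0163, 0.0018, -0.0349, 0.9994]
J4: z=[0.7071, 0.7067, 0.0234] o=[-0.6257, 1.1049, 0.0795] → [-0.1412, 0.1693, -0.8497, 0.7071, 0.7067, 0.0234]
J5: z=[0.1608, -0.1929, 0.9679] o=[-0.1024, 0.5875, -0.1105] → [0.0991, 0.0677, -0.0030, 0.1608, -0.1929, 0.9679]
V = J·q̇ = [0.6041, 0.2712, -0.1349, 0.1469, 0.2578, -1.1163]

0.6041 0.2712 -0.1349 0.1469 0.2578 -1.1163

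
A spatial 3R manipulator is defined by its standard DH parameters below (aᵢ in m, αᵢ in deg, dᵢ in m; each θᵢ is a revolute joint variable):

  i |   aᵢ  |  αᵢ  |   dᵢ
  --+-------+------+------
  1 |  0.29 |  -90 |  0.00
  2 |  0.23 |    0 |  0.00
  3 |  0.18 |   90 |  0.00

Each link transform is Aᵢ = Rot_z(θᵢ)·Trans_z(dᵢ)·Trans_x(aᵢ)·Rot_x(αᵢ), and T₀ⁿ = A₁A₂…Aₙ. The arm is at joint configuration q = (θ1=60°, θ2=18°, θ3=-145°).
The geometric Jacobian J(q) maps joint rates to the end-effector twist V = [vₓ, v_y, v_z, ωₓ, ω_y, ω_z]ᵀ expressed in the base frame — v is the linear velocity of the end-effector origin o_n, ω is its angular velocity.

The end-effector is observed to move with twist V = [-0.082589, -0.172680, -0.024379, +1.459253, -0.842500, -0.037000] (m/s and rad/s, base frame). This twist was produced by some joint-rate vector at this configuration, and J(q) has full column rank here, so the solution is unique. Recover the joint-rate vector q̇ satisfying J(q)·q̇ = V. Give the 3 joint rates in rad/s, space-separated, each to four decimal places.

o_n = [0.2002, 0.3468, 0.0727]
J₁: ẑ×o_n = [-0.3468, 0.2002, 0.0000], ω = ẑ
J2: z=[-0.8660, 0.5000, 0.0000] o=[0.1450, 0.2511, 0.0000] → [0.0363, 0.0629, -0.1104, -0.8660, 0.5000, 0.0000]
J3: z=[-0.8660, 0.5000, 0.0000] o=[0.2544, 0.4406, -0.0711] → [0.0719, 0.1245, 0.1083, -0.8660, 0.5000, 0.0000]
q̇ = J⁺·V = [-0.0370, -0.7230, -0.9620]

-0.0370 -0.7230 -0.9620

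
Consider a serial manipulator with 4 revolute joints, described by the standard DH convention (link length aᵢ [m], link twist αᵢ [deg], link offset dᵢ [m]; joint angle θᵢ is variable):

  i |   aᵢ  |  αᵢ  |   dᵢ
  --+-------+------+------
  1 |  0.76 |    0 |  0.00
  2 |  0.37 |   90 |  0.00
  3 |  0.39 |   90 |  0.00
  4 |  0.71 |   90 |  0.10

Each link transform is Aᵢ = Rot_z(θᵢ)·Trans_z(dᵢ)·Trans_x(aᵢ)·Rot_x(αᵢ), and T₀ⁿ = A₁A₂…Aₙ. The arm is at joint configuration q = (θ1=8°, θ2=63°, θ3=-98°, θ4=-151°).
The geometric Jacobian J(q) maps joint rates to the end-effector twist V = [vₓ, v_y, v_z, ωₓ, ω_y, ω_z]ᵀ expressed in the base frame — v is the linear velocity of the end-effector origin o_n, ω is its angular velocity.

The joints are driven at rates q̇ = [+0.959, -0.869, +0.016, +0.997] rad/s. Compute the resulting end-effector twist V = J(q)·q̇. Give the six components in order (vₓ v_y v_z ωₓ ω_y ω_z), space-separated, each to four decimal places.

-0.7395 0.8541 -0.3409 -0.3063 -0.9387 0.2288

o_n = [0.5258, 0.5044, 0.2426]
J₁: ẑ×o_n = [-0.5044, 0.5258, 0.0000], ω = ẑ
J2: z=[0.0000, 0.0000, 1.0000] o=[0.7526, 0.1058, 0.0000] → [-0.3987, -0.2268, 0.0000, 0.0000, 0.0000, 1.0000]
J3: z=[0.9455, -0.3256, 0.0000] o=[0.8731, 0.4556, 0.0000] → [-0.0790, -0.2294, -0.0669, 0.9455, -0.3256, 0.0000]
J4: z=[-0.3224, -0.9363, 0.1392] o=[0.8554, 0.4043, -0.3862] → [-0.6027, 0.1569, -0.3409, -0.3224, -0.9363, 0.1392]
V = J·q̇ = [-0.7395, 0.8541, -0.3409, -0.3063, -0.9387, 0.2288]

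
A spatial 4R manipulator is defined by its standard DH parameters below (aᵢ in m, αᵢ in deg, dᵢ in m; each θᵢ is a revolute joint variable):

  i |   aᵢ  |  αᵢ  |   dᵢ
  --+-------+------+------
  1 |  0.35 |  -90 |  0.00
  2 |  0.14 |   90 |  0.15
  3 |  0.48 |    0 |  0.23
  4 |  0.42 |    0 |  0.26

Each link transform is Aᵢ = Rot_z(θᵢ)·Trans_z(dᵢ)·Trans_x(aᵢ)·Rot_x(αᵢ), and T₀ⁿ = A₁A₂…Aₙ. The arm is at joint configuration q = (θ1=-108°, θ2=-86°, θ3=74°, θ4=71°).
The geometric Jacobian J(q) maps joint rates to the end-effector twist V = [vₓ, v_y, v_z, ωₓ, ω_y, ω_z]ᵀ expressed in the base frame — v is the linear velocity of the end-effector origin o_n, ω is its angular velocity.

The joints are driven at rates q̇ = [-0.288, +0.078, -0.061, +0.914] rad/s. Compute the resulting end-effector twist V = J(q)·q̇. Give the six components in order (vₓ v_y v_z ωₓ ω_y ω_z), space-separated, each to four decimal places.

o_n = [0.8550, -0.1266, -0.0374]
J₁: ẑ×o_n = [0.1266, 0.8550, -0.0000], ω = ẑ
J2: z=[0.9511, -0.3090, 0.0000] o=[-0.1082, -0.3329, 0.0000] → [0.0116, 0.0356, 0.4938, 0.9511, -0.3090, 0.0000]
J3: z=[0.3083, 0.9487, 0.0698] o=[0.0315, -0.3885, 0.1397] → [-0.1862, 0.1120, -0.7006, 0.3083, 0.9487, 0.0698]
J4: z=[0.3083, 0.9487, 0.0698] o=[0.5384, -0.3217, 0.2877] → [-0.3220, 0.1223, -0.2403, 0.3083, 0.9487, 0.0698]
V = J·q̇ = [-0.3185, -0.1385, -0.1384, 0.3371, 0.7852, -0.2285]

-0.3185 -0.1385 -0.1384 0.3371 0.7852 -0.2285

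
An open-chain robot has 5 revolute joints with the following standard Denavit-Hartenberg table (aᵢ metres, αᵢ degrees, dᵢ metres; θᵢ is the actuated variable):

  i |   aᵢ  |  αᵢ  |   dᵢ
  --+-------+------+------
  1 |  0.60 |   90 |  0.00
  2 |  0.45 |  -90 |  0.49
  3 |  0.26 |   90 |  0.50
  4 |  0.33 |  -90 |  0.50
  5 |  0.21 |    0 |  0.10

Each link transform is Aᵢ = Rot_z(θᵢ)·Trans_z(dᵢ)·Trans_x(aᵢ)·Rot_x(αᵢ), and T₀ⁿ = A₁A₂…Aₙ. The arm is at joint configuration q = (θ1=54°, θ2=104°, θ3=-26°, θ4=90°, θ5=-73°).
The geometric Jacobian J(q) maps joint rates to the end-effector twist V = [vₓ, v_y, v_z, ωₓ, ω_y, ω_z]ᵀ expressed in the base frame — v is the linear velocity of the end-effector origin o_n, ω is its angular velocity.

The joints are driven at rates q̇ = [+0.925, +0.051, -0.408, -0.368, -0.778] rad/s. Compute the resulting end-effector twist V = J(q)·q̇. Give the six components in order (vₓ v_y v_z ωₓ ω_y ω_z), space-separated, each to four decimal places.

1.0205 0.8115 -0.1906 0.1599 0.1158 1.8587

o_n = [0.7663, -0.9699, 0.0624]
J₁: ẑ×o_n = [0.9699, 0.7663, -0.0000], ω = ẑ
J2: z=[0.8090, -0.5878, 0.0000] o=[0.3527, 0.4854, 0.0000] → [-0.0367, -0.0505, -0.9343, 0.8090, -0.5878, 0.0000]
J3: z=[-0.5703, -0.7850, -0.2419] o=[0.6851, 0.1093, 0.4366] → [0.0327, -0.2331, 0.6792, -0.5703, -0.7850, -0.2419]
J4: z=[0.7895, -0.4425, -0.4253] o=[0.4589, -0.3959, 0.5424] → [-0.0318, 0.2482, -0.3171, 0.7895, -0.4425, -0.4253]
J5: z=[-0.2268, 0.4336, -0.8721] o=[0.6654, -0.8762, 0.2499] → [-0.1630, -0.1305, -0.0225, -0.2268, 0.4336, -0.8721]
V = J·q̇ = [1.0205, 0.8115, -0.1906, 0.1599, 0.1158, 1.8587]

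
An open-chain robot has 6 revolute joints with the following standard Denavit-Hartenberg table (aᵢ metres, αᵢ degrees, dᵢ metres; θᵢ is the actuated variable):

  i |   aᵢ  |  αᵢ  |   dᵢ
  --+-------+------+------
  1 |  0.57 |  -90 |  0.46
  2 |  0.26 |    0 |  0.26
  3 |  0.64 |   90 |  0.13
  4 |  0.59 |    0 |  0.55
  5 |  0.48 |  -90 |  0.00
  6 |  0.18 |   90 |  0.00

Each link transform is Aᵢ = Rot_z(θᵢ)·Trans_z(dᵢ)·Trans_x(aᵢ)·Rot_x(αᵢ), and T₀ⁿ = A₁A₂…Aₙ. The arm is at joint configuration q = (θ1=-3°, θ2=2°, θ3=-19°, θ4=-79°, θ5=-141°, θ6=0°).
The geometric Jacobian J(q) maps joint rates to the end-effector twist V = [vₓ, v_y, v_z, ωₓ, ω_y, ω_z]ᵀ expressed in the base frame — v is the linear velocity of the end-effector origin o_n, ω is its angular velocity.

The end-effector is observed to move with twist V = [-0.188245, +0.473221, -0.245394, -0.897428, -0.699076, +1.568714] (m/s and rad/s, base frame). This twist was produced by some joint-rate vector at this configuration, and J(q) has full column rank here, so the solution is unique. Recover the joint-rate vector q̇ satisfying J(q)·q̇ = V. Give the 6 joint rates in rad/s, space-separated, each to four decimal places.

o_n = [0.9163, 0.1874, 1.0491]
J₁: ẑ×o_n = [-0.1874, 0.9163, 0.0000], ω = ẑ
J2: z=[0.0523, 0.9986, 0.0000] o=[0.5692, -0.0298, 0.4600] → [0.5883, -0.0308, -0.3352, 0.0523, 0.9986, 0.0000]
J3: z=[0.0523, 0.9986, 0.0000] o=[0.8423, 0.2162, 0.4509] → [0.5974, -0.0313, -0.0754, 0.0523, 0.9986, 0.0000]
J4: z=[-0.2920, 0.0153, 0.9563] o=[1.4603, 0.3140, 0.6380] → [0.1274, -0.4002, 0.0453, -0.2920, 0.0153, 0.9563]
J5: z=[-0.2920, 0.0153, 0.9563] o=[1.3769, -0.2616, 1.1969] → [-0.4316, -0.4837, -0.1240, -0.2920, 0.0153, 0.9563]
J6: z=[-0.6540, -0.7328, -0.1879] o=[1.0419, 0.0649, 1.0894] → [0.0526, -0.0028, -0.1721, -0.6540, -0.7328, -0.1879]
q̇ = J⁺·V = [0.9270, 0.2270, -0.2160, 0.5410, 0.3240, 0.9870]

0.9270 0.2270 -0.2160 0.5410 0.3240 0.9870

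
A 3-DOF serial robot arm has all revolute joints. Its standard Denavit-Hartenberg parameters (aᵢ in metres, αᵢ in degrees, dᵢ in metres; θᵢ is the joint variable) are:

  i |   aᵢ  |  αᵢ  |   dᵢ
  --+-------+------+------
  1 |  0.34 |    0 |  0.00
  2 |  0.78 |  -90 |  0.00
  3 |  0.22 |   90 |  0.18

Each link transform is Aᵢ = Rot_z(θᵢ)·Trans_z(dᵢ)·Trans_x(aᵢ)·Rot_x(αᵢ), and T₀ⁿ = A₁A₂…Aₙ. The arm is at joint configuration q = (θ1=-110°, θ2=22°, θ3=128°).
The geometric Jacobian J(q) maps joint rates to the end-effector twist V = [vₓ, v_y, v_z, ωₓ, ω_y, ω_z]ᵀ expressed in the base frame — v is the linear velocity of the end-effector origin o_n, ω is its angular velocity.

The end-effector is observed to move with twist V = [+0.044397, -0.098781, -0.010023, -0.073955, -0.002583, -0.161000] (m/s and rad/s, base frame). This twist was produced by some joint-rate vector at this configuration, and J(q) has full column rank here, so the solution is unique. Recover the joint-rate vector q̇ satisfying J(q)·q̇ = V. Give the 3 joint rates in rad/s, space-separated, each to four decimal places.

o_n = [0.0861, -0.9574, -0.1734]
J₁: ẑ×o_n = [0.9574, 0.0861, -0.0000], ω = ẑ
J2: z=[0.0000, 0.0000, 1.0000] o=[-0.1163, -0.3195, 0.0000] → [0.6379, 0.2024, -0.0000, 0.0000, 0.0000, 1.0000]
J3: z=[0.9994, 0.0349, 0.0000] o=[-0.0891, -1.0990, 0.0000] → [-0.0061, 0.1733, 0.1354, 0.9994, 0.0349, 0.0000]
q̇ = J⁺·V = [0.4590, -0.6200, -0.0740]

0.4590 -0.6200 -0.0740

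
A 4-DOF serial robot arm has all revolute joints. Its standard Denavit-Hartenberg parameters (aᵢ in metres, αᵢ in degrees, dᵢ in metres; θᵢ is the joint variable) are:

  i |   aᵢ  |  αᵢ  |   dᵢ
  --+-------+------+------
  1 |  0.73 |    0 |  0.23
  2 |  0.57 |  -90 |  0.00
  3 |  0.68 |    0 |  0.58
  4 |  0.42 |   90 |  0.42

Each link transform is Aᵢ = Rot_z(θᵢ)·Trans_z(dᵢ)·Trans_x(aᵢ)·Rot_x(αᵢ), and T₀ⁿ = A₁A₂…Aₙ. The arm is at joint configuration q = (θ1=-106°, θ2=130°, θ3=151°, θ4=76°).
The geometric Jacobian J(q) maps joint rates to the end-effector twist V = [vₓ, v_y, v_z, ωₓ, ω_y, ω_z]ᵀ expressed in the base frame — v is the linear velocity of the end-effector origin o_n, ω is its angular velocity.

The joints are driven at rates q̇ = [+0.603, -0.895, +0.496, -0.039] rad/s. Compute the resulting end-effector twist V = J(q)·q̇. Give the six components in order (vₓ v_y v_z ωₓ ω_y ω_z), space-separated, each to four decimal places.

o_n = [-0.8922, 0.0853, 0.2075]
J₁: ẑ×o_n = [-0.0853, -0.8922, 0.0000], ω = ẑ
J2: z=[0.0000, 0.0000, 1.0000] o=[-0.2012, -0.7017, 0.2300] → [-0.7870, -0.6910, 0.0000, 0.0000, 0.0000, 1.0000]
J3: z=[-0.4067, 0.9135, 0.0000] o=[0.3195, -0.4699, 0.2300] → [-0.0206, -0.0092, 0.8812, -0.4067, 0.9135, 0.0000]
J4: z=[-0.4067, 0.9135, 0.0000] o=[-0.4597, -0.1819, -0.0997] → [0.2806, 0.1249, 0.2864, -0.4067, 0.9135, 0.0000]
V = J·q̇ = [0.6318, 0.0710, 0.4259, -0.1859, 0.4175, -0.2920]

0.6318 0.0710 0.4259 -0.1859 0.4175 -0.2920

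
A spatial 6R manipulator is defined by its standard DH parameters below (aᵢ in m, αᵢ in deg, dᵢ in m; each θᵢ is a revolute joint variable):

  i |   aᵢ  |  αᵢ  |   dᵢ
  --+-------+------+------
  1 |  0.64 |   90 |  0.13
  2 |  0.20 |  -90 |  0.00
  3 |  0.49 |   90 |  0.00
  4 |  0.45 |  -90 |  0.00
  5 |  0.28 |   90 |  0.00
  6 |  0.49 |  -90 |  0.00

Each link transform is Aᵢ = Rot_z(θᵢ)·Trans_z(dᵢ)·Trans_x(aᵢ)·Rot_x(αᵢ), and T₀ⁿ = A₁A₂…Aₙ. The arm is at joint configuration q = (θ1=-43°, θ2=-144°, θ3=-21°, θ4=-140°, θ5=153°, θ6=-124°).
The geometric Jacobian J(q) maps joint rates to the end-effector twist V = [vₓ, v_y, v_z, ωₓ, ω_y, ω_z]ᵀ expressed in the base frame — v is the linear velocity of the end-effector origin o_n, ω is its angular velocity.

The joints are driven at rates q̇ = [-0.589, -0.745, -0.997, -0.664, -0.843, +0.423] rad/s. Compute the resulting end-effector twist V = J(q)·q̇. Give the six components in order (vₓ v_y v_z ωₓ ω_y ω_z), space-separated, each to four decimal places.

0.0302 -0.2748 -0.5005 1.2950 1.4773 -0.0462

o_n = [0.4508, -0.3622, 0.0527]
J₁: ẑ×o_n = [0.3622, 0.4508, -0.0000], ω = ẑ
J2: z=[-0.6820, -0.7314, 0.0000] o=[0.4681, -0.4365, 0.1300] → [0.0566, -0.0527, -0.0633, -0.6820, -0.7314, 0.0000]
J3: z=[0.4299, -0.4009, -0.8090] o=[0.3497, -0.3261, 0.0124] → [-0.0453, -0.0991, 0.0250, 0.4299, -0.4009, -0.8090]
J4: z=[-0.4247, -0.8805, 0.2106] o=[-0.0407, -0.2022, -0.2564] → [-0.2385, 0.2348, 0.5007, -0.4247, -0.8805, 0.2106]
J5: z=[-0.8415, 0.4697, 0.2670] o=[0.1096, -0.1734, 0.1667] → [-0.0032, -0.0049, -0.0014, -0.8415, 0.4697, 0.2670]
J6: z=[0.5300, 0.8135, 0.2392] o=[0.0803, -0.0774, -0.0947] → [0.1880, 0.0106, -0.4524, 0.5300, 0.8135, 0.2392]
V = J·q̇ = [0.0302, -0.2748, -0.5005, 1.2950, 1.4773, -0.0462]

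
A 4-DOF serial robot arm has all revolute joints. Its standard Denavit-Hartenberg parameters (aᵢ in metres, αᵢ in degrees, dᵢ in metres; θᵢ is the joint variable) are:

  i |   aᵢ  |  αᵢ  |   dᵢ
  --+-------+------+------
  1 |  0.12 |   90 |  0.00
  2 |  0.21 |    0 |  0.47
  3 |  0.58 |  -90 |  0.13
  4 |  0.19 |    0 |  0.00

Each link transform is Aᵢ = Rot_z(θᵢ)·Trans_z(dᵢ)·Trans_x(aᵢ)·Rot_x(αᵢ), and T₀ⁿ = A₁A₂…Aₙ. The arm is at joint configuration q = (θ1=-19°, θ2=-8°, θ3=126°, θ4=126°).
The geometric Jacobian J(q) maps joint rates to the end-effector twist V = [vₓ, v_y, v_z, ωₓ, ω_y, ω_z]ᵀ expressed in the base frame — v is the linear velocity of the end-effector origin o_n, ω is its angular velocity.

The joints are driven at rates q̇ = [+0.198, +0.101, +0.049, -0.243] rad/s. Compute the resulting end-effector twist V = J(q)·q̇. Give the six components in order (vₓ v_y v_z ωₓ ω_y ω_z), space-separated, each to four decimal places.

0.0269 0.0421 0.0210 0.1540 -0.2117 0.3121

o_n = [-0.0431, -0.4572, 0.3843]
J₁: ẑ×o_n = [0.4572, -0.0431, 0.0000], ω = ẑ
J2: z=[-0.3256, -0.9455, 0.0000] o=[0.1135, -0.0391, 0.0000] → [-0.3633, 0.1251, -0.0119, -0.3256, -0.9455, 0.0000]
J3: z=[-0.3256, -0.9455, 0.0000] o=[0.1571, -0.5512, -0.0292] → [-0.3910, 0.1346, -0.2199, -0.3256, -0.9455, 0.0000]
J4: z=[-0.8348, 0.2875, -0.4695] o=[-0.1427, -0.5854, 0.4829] → [0.0319, -0.1291, -0.1357, -0.8348, 0.2875, -0.4695]
V = J·q̇ = [0.0269, 0.0421, 0.0210, 0.1540, -0.2117, 0.3121]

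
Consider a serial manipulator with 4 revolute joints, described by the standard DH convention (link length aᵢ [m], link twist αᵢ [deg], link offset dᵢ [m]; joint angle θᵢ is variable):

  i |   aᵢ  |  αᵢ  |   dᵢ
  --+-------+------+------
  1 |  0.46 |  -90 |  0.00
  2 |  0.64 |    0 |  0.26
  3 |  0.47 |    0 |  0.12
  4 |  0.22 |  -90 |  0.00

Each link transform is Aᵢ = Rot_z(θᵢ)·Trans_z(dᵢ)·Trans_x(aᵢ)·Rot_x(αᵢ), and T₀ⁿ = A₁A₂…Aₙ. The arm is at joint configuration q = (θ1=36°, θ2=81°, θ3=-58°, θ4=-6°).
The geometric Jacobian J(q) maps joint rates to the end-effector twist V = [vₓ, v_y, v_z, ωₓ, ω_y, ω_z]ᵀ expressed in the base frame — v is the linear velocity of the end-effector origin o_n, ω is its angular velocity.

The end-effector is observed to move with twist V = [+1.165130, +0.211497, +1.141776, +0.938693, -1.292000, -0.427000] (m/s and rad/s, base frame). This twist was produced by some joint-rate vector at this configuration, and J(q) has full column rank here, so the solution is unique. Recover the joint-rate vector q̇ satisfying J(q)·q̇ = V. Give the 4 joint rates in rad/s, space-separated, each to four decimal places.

o_n = [0.7500, 1.0146, -0.8801]
J₁: ẑ×o_n = [-1.0146, 0.7500, 0.0000], ω = ẑ
J2: z=[-0.5878, 0.8090, 0.0000] o=[0.3721, 0.2704, 0.0000] → [-0.7120, -0.5173, -0.7431, -0.5878, 0.8090, 0.0000]
J3: z=[-0.5878, 0.8090, 0.0000] o=[0.3003, 0.5396, -0.6321] → [-0.2006, -0.1458, -0.6430, -0.5878, 0.8090, 0.0000]
J4: z=[-0.5878, 0.8090, 0.0000] o=[0.5798, 0.8910, -0.8158] → [-0.0520, -0.0378, -0.2104, -0.5878, 0.8090, 0.0000]
q̇ = J⁺·V = [-0.4270, -0.7800, -0.9020, 0.0850]

-0.4270 -0.7800 -0.9020 0.0850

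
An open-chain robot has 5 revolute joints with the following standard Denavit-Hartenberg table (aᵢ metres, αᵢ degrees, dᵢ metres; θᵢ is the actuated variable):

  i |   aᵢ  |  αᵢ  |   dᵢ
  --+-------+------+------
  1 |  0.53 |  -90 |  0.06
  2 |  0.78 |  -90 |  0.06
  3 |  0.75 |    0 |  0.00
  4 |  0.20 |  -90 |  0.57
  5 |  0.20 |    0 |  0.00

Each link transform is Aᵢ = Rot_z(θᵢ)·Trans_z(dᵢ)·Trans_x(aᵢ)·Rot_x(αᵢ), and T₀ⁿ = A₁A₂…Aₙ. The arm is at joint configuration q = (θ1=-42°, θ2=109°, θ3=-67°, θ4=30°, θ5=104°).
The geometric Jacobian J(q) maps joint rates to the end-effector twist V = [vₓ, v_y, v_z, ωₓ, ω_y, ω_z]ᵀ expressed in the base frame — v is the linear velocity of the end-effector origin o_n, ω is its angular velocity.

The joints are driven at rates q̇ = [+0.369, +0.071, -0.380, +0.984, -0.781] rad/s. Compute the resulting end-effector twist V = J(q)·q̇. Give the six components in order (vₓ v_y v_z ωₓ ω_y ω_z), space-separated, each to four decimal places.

-0.2028 0.2504 0.1220 0.1542 0.7960 1.0101

o_n = [0.4040, 0.7688, -0.9467]
J₁: ẑ×o_n = [-0.7688, 0.4040, 0.0000], ω = ẑ
J2: z=[0.6691, 0.7431, 0.0000] o=[0.3939, -0.3546, 0.0600] → [-0.7481, 0.6736, 0.7442, 0.6691, 0.7431, 0.0000]
J3: z=[-0.7027, 0.6327, 0.3256] o=[0.2453, -0.1401, -0.6775] → [-0.4662, -0.1375, -0.7390, -0.7027, 0.6327, 0.3256]
J4: z=[-0.7027, 0.6327, 0.3256] o=[0.6364, 0.4368, -0.9546] → [-0.1031, -0.0701, -0.0863, -0.7027, 0.6327, 0.3256]
J5: z=[-0.6800, -0.4624, -0.5690] o=[0.2777, 0.9216, -0.9200] → [-0.0746, -0.0899, 0.1623, -0.6800, -0.4624, -0.5690]
V = J·q̇ = [-0.2028, 0.2504, 0.1220, 0.1542, 0.7960, 1.0101]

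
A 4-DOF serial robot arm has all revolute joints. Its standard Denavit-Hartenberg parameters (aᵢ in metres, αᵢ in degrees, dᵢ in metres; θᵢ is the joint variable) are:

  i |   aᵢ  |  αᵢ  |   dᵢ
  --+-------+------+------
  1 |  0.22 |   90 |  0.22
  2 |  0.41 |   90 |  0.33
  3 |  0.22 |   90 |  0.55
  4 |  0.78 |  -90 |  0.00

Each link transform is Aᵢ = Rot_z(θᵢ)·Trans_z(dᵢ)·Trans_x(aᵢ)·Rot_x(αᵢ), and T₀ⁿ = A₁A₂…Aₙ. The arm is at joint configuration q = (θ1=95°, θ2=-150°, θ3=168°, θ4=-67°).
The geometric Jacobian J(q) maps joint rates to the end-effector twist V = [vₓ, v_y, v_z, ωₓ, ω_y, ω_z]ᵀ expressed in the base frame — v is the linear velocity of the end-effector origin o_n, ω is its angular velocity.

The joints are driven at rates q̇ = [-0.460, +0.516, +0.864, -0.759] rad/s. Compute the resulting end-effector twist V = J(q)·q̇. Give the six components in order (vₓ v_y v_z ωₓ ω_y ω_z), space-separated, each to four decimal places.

o_n = [0.4031, 0.4302, 0.1262]
J₁: ẑ×o_n = [-0.4302, 0.4031, 0.0000], ω = ẑ
J2: z=[0.9962, 0.0872, 0.0000] o=[-0.0192, 0.2192, 0.2200] → [-0.0082, 0.0935, 0.1735, 0.9962, 0.0872, 0.0000]
J3: z=[0.0436, -0.4981, 0.8660] o=[0.3405, -0.1058, 0.0150] → [-0.5196, 0.0494, 0.0546, 0.0436, -0.4981, 0.8660]
J4: z=[0.9901, -0.0941, -0.1040] o=[0.3938, -0.1901, 0.5989] → [0.1090, 0.4671, 0.6151, 0.9901, -0.0941, -0.1040]
V = J·q̇ = [-0.3380, -0.4491, -0.3302, -0.1998, -0.3139, 0.3671]

-0.3380 -0.4491 -0.3302 -0.1998 -0.3139 0.3671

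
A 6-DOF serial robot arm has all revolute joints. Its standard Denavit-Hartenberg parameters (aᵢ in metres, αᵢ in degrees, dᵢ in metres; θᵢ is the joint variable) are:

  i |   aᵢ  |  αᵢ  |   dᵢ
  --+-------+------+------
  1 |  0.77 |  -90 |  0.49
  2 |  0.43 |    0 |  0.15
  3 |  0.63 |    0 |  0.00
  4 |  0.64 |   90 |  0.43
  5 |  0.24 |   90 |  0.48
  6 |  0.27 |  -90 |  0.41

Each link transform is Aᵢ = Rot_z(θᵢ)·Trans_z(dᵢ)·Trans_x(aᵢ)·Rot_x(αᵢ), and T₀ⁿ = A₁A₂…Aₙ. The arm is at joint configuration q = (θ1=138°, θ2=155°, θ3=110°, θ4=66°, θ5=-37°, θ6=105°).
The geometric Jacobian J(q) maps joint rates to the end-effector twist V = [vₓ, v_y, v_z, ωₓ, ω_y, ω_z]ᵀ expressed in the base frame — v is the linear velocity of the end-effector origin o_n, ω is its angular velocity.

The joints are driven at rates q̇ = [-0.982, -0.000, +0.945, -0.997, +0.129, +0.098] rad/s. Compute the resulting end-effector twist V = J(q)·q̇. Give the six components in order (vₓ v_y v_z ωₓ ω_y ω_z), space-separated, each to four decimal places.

-0.2595 0.7991 0.0683 0.1720 0.0204 -0.8978

o_n = [-0.4193, 0.1755, 1.8403]
J₁: ẑ×o_n = [-0.1755, -0.4193, 0.0000], ω = ẑ
J2: z=[-0.6691, -0.7431, 0.0000] o=[-0.5722, 0.5152, 0.4900] → [-1.0035, 0.9035, 0.3410, -0.6691, -0.7431, 0.0000]
J3: z=[-0.6691, -0.7431, 0.0000] o=[-0.3830, 0.1430, 0.3083] → [-1.1385, 1.0251, -0.0487, -0.6691, -0.7431, 0.0000]
J4: z=[-0.6691, -0.7431, 0.0000] o=[-0.3422, 0.1062, 0.9359] → [-0.6721, 0.6052, -0.1036, -0.6691, -0.7431, 0.0000]
J5: z=[0.3603, -0.3244, 0.8746] o=[-1.0459, 0.1612, 1.2462] → [-0.2052, 0.3339, 0.2084, 0.3603, -0.3244, 0.8746]
J6: z=[0.9256, 0.2413, -0.2918] o=[-0.9009, 0.2250, 1.7589] → [0.0052, -0.2159, -0.1621, 0.9256, 0.2413, -0.2918]
V = J·q̇ = [-0.2595, 0.7991, 0.0683, 0.1720, 0.0204, -0.8978]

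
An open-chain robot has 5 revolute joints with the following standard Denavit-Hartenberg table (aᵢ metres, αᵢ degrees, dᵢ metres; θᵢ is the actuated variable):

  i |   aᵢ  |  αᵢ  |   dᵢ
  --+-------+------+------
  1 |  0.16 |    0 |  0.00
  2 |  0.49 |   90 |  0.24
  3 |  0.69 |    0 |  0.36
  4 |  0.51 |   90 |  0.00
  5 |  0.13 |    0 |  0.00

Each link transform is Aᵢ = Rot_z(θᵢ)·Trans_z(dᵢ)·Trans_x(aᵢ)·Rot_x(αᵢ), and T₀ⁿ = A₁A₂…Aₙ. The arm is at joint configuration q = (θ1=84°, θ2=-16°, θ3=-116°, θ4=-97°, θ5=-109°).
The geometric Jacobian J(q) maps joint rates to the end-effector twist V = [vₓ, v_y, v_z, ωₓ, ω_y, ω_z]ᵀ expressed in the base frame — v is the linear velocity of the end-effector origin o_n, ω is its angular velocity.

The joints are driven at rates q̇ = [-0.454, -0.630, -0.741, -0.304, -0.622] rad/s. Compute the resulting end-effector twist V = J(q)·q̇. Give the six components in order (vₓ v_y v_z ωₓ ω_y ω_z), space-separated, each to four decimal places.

-0.2538 -0.2925 0.5924 -1.0958 0.0774 -1.6057

o_n = [0.1599, -0.1195, -0.1255]
J₁: ẑ×o_n = [0.1195, 0.1599, -0.0000], ω = ẑ
J2: z=[0.0000, 0.0000, 1.0000] o=[0.0167, 0.1591, 0.0000] → [0.2786, 0.1431, -0.0000, 0.0000, 0.0000, 1.0000]
J3: z=[0.9272, -0.3746, 0.0000] o=[0.2003, 0.6134, 0.2400] → [0.1369, 0.3388, -0.6947, 0.9272, -0.3746, 0.0000]
J4: z=[0.9272, -0.3746, 0.0000] o=[0.4208, 0.1981, -0.3802] → [-0.0954, -0.2362, -0.3922, 0.9272, -0.3746, 0.0000]
J5: z=[0.2040, 0.5050, 0.8387] o=[0.2605, -0.1984, -0.1024] → [-0.0779, -0.0797, 0.0669, 0.2040, 0.5050, 0.8387]
V = J·q̇ = [-0.2538, -0.2925, 0.5924, -1.0958, 0.0774, -1.6057]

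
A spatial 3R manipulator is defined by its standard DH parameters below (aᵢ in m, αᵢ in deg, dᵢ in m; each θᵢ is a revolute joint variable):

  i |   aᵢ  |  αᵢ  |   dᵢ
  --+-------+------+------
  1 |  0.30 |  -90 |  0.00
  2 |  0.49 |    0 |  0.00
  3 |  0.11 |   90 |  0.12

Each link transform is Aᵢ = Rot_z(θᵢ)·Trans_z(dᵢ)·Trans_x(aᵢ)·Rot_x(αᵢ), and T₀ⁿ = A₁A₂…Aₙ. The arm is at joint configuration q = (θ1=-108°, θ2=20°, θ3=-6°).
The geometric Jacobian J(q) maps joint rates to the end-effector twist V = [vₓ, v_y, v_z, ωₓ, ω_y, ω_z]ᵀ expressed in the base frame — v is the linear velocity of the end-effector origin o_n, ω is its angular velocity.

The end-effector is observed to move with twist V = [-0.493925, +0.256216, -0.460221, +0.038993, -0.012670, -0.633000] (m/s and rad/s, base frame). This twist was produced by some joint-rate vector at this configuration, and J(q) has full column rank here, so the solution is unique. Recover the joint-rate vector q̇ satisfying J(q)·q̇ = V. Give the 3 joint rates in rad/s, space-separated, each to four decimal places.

-0.6330 0.9900 -0.9490

o_n = [-0.1538, -0.8618, -0.1942]
J₁: ẑ×o_n = [0.8618, -0.1538, 0.0000], ω = ẑ
J2: z=[0.9511, -0.3090, 0.0000] o=[-0.0927, -0.2853, 0.0000] → [0.0600, 0.1847, -0.5672, 0.9511, -0.3090, 0.0000]
J3: z=[0.9511, -0.3090, 0.0000] o=[-0.2350, -0.7232, -0.1676] → [0.0082, 0.0253, -0.1067, 0.9511, -0.3090, 0.0000]
q̇ = J⁺·V = [-0.6330, 0.9900, -0.9490]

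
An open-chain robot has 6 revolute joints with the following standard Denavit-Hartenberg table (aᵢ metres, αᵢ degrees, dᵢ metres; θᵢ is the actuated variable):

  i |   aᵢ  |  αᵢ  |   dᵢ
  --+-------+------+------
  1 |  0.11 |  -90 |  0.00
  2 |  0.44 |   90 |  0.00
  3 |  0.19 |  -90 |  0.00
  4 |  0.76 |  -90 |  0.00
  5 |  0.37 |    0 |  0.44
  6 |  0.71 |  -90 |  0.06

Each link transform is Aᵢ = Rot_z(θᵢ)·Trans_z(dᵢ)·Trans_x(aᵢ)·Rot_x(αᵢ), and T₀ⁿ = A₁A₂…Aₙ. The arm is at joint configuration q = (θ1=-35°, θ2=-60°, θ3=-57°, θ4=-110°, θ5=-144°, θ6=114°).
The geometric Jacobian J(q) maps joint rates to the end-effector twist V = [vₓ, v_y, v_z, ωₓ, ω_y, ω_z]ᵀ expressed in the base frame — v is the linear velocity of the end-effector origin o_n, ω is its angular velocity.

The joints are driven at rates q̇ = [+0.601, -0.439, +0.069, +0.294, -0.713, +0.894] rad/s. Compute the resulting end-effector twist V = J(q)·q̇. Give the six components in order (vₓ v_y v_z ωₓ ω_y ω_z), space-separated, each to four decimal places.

o_n = [-0.2678, 0.2692, 1.5254]
J₁: ẑ×o_n = [-0.2692, -0.2678, 0.0000], ω = ẑ
J2: z=[0.5736, 0.8192, 0.0000] o=[0.0901, -0.0631, 0.0000] → [1.2495, -0.8749, 0.4838, 0.5736, 0.8192, 0.0000]
J3: z=[-0.7094, 0.4967, 0.5000] o=[0.2703, -0.1893, 0.3811] → [0.3392, 0.5428, -0.0579, -0.7094, 0.4967, 0.5000]
J4: z=[0.6559, 0.2056, 0.7263] o=[0.2213, -0.3495, 0.4707] → [-0.2325, -1.0471, 0.5064, 0.6559, 0.2056, 0.7263]
J5: z=[-0.4850, -0.6225, 0.6142] o=[-0.2183, 0.2244, 0.7051] → [-0.5381, 0.3674, -0.0526, -0.4850, -0.6225, 0.6142]
J6: z=[-0.4850, -0.6225, 0.6142] o=[-0.1159, -0.2308, 1.0410] → [-0.6086, 0.1417, -0.3371, -0.4850, -0.6225, 0.6142]
V = J·q̇ = [-0.9158, -0.1826, -0.3314, -0.1957, -0.3775, 0.9602]

-0.9158 -0.1826 -0.3314 -0.1957 -0.3775 0.9602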